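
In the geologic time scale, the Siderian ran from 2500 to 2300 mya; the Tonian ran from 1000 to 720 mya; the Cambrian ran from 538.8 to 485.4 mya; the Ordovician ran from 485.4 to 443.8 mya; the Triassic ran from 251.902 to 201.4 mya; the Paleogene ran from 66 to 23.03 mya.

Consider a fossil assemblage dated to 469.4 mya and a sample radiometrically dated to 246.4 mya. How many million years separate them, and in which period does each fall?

223 million years apart; the first in the Ordovician, the second in the Triassic

Elapsed time: 469.4 − 246.4 = 223 Myr.
469.4 Ma lies within 485.4–443.8 Ma: Ordovician.
246.4 Ma lies within 251.902–201.4 Ma: Triassic.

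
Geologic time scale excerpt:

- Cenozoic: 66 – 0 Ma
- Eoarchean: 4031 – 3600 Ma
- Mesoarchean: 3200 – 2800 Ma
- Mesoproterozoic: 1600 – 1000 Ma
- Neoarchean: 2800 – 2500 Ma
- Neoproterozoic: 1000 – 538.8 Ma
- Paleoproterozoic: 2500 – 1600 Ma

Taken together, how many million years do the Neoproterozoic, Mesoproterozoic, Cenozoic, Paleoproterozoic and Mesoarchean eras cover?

Each duration: Neoproterozoic = 461.2; Mesoproterozoic = 600; Cenozoic = 66; Paleoproterozoic = 900; Mesoarchean = 400.
Sum: 461.2 + 600 + 66 + 900 + 400 = 2427.2 Myr.

2427.2 million years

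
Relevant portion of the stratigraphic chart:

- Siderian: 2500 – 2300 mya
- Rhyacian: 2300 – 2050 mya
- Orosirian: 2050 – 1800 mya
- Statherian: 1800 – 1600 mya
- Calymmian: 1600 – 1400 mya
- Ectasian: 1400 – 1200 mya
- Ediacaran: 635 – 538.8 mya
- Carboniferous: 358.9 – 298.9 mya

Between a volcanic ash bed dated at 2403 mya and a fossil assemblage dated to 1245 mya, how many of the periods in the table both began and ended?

4

The older date is 2403 Ma and the younger is 1245 Ma.
Periods with start < 2403 and end > 1245 Ma: Rhyacian (2300–2050), Orosirian (2050–1800), Statherian (1800–1600), Calymmian (1600–1400).
That is 4 complete periods.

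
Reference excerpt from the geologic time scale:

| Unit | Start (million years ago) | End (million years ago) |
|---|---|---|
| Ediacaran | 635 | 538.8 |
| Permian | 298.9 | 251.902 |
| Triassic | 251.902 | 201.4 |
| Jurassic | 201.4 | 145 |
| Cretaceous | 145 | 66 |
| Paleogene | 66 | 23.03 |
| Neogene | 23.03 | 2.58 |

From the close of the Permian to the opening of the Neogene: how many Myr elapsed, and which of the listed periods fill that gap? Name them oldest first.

The Permian closes at 251.902 Ma and the Neogene opens at 23.03 Ma, so the interval is 251.902 − 23.03 = 228.872 Myr.
A period fits inside if it starts at or after 251.902 Ma and ends at or before 23.03 Ma; oldest first that gives Triassic, Jurassic, Cretaceous, Paleogene.

228.872 million years; Triassic, Jurassic, Cretaceous, Paleogene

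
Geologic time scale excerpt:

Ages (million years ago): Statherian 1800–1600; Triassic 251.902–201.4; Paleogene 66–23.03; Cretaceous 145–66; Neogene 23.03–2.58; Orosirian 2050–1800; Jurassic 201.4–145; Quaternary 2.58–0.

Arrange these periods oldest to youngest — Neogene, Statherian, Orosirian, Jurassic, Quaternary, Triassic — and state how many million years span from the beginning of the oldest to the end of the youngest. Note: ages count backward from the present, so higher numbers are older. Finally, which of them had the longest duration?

Orosirian → Statherian → Triassic → Jurassic → Neogene → Quaternary; total span 2050 Myr; longest is Orosirian

Start ages (Ma): Orosirian 2050, Statherian 1800, Triassic 251.902, Jurassic 201.4, Neogene 23.03, Quaternary 2.58.
Ordered oldest to youngest: Orosirian, Statherian, Triassic, Jurassic, Neogene, Quaternary.
Span = 2050 − 0 = 2050 Myr.
Durations: Jurassic 56.4, Orosirian 250, Triassic 50.502, Statherian 200, Quaternary 2.58, Neogene 20.45 → longest is Orosirian (250 Myr).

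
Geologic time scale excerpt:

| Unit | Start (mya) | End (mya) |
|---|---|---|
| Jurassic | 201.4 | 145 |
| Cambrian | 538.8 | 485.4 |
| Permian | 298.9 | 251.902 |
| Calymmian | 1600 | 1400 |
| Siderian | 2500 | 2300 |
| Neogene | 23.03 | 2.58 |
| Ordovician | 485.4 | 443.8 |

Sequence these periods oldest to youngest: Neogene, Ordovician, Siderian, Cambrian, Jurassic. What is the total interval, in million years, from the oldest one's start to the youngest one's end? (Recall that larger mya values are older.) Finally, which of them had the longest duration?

Siderian → Cambrian → Ordovician → Jurassic → Neogene; total span 2497.42 Myr; longest is Siderian

From the excerpt: Neogene 23.03–2.58; Ordovician 485.4–443.8; Siderian 2500–2300; Cambrian 538.8–485.4; Jurassic 201.4–145 (Ma).
Larger Ma is earlier, so the oldest is Siderian and the youngest is Neogene; oldest to youngest: Siderian, Cambrian, Ordovician, Jurassic, Neogene.
Oldest start 2500 minus youngest end 2.58 gives 2497.42 Myr overall.
Individual lengths (start − end): Ordovician 41.6; Jurassic 56.4; Cambrian 53.4; Neogene 20.45; Siderian 200. The largest is Siderian at 200 Myr.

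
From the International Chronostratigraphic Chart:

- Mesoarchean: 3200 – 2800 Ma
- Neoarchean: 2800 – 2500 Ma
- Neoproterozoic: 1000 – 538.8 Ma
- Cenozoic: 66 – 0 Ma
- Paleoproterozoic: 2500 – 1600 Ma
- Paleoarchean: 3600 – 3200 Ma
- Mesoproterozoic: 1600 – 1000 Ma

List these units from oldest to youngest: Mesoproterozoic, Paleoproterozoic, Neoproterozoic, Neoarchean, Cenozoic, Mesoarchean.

Sorting by start age (descending Ma, since larger Ma = older): Mesoarchean start 3200, Neoarchean start 2800, Paleoproterozoic start 2500, Mesoproterozoic start 1600, Neoproterozoic start 1000, Cenozoic start 66.

Mesoarchean, then Neoarchean, then Paleoproterozoic, then Mesoproterozoic, then Neoproterozoic, then Cenozoic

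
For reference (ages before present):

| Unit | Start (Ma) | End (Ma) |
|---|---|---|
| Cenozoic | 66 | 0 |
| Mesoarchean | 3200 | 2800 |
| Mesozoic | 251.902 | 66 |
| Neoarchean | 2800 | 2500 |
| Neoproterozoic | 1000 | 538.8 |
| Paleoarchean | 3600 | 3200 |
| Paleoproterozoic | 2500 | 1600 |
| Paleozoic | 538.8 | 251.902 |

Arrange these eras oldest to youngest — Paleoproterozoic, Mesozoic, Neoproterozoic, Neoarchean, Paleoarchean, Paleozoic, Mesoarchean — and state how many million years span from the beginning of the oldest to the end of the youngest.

Paleoarchean → Mesoarchean → Neoarchean → Paleoproterozoic → Neoproterozoic → Paleozoic → Mesozoic; total span 3534 Myr

From the excerpt: Paleoproterozoic 2500–1600; Mesozoic 251.902–66; Neoproterozoic 1000–538.8; Neoarchean 2800–2500; Paleoarchean 3600–3200; Paleozoic 538.8–251.902; Mesoarchean 3200–2800 (Ma).
Larger Ma is earlier, so the oldest is Paleoarchean and the youngest is Mesozoic; oldest to youngest: Paleoarchean, Mesoarchean, Neoarchean, Paleoproterozoic, Neoproterozoic, Paleozoic, Mesozoic.
Oldest start 3600 minus youngest end 66 gives 3534 Myr overall.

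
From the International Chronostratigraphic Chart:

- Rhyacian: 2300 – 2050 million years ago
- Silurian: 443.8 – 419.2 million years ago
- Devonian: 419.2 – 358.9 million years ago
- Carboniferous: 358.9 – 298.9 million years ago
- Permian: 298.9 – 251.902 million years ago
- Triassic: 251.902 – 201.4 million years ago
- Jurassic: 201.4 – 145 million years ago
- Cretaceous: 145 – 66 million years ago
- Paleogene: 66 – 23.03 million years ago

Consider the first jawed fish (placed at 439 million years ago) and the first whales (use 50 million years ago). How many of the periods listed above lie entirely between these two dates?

6

The older date is 439 Ma and the younger is 50 Ma.
Periods with start < 439 and end > 50 Ma: Devonian (419.2–358.9), Carboniferous (358.9–298.9), Permian (298.9–251.902), Triassic (251.902–201.4), Jurassic (201.4–145), Cretaceous (145–66).
That is 6 complete periods.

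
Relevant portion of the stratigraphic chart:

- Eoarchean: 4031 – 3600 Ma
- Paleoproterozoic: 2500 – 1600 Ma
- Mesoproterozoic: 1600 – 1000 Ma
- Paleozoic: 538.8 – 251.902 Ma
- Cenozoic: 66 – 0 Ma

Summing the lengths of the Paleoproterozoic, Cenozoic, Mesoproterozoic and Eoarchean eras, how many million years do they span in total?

Each duration: Paleoproterozoic = 900; Cenozoic = 66; Mesoproterozoic = 600; Eoarchean = 431.
Sum: 900 + 66 + 600 + 431 = 1997 Myr.

1997 million years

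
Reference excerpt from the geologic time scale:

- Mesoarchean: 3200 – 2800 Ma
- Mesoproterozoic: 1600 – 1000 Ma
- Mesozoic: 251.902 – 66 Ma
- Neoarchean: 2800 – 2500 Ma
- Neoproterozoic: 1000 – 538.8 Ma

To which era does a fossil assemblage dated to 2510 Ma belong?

Neoarchean

2510 Ma lies between 2800 and 2500 Ma, so it falls in the Neoarchean.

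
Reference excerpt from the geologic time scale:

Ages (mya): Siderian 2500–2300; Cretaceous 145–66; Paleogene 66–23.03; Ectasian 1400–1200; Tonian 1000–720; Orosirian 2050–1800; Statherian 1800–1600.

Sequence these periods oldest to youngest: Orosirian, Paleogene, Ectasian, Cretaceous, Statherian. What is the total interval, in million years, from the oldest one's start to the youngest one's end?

Start ages (Ma): Orosirian 2050, Statherian 1800, Ectasian 1400, Cretaceous 145, Paleogene 66.
Ordered oldest to youngest: Orosirian, Statherian, Ectasian, Cretaceous, Paleogene.
Span = 2050 − 23.03 = 2026.97 Myr.

Orosirian, Statherian, Ectasian, Cretaceous, Paleogene; total span 2026.97 Myr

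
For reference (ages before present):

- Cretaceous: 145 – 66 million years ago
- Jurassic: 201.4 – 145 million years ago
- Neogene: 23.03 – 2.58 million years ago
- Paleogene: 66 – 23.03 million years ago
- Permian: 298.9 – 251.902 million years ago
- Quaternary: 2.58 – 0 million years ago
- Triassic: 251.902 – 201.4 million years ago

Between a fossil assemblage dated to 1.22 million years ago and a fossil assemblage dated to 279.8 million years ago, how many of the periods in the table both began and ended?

The older date is 279.8 Ma and the younger is 1.22 Ma.
Periods with start < 279.8 and end > 1.22 Ma: Triassic (251.902–201.4), Jurassic (201.4–145), Cretaceous (145–66), Paleogene (66–23.03), Neogene (23.03–2.58).
That is 5 complete periods.

5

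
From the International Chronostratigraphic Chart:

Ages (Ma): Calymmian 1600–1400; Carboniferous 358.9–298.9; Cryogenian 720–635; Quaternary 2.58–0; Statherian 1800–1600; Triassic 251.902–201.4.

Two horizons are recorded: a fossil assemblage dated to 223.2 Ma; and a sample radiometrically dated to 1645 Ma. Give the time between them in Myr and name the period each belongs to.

1421.8 million years apart; the first in the Triassic, the second in the Statherian

Elapsed time: 1645 − 223.2 = 1421.8 Myr.
223.2 Ma lies within 251.902–201.4 Ma: Triassic.
1645 Ma lies within 1800–1600 Ma: Statherian.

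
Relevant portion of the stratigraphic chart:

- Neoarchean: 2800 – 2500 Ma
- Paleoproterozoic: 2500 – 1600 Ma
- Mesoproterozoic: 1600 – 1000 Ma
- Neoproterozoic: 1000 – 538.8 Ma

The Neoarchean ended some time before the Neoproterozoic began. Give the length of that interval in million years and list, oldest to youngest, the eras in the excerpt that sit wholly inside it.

The Neoarchean closes at 2500 Ma and the Neoproterozoic opens at 1000 Ma, so the interval is 2500 − 1000 = 1500 Myr.
An era fits inside if it starts at or after 2500 Ma and ends at or before 1000 Ma; oldest first that gives Paleoproterozoic, Mesoproterozoic.

1500 million years; Paleoproterozoic, Mesoproterozoic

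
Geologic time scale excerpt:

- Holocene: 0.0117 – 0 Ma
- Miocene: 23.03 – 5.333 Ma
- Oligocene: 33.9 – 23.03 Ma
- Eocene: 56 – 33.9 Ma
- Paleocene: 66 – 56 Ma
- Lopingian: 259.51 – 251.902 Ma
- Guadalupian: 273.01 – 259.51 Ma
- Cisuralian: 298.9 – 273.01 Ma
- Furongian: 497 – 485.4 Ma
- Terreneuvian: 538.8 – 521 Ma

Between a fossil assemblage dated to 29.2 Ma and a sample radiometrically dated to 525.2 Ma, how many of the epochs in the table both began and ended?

6

525.2 Ma sits inside the Terreneuvian (538.8–521) and 29.2 Ma inside the Oligocene (33.9–23.03); neither of those is wholly between the two dates.
The listed epochs lying completely between them are Furongian, Cisuralian, Guadalupian, Lopingian, Paleocene, Eocene — 6 in all.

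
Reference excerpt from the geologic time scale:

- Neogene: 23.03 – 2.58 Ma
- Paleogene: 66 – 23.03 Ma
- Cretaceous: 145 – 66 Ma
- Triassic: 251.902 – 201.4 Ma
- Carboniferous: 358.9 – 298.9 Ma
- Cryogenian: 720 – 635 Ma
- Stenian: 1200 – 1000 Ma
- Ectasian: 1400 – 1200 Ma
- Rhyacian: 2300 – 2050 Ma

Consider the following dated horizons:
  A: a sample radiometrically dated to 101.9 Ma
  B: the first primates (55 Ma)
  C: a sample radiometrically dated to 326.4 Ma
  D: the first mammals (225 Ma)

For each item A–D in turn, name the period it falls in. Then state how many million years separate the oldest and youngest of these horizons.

Match each age against the start–end ranges in the excerpt: A = 101.9 Ma → Cretaceous (145–66); B = 55 Ma → Paleogene (66–23.03); C = 326.4 Ma → Carboniferous (358.9–298.9); D = 225 Ma → Triassic (251.902–201.4).
The largest age is 326.4 Ma and the smallest is 55 Ma; their difference is 271.4 Myr.

A — Cretaceous; B — Paleogene; C — Carboniferous; D — Triassic; span 271.4 million years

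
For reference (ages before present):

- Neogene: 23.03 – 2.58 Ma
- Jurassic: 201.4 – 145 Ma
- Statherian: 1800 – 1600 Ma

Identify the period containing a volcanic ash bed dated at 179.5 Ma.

Jurassic

179.5 Ma lies between 201.4 and 145 Ma, so it falls in the Jurassic.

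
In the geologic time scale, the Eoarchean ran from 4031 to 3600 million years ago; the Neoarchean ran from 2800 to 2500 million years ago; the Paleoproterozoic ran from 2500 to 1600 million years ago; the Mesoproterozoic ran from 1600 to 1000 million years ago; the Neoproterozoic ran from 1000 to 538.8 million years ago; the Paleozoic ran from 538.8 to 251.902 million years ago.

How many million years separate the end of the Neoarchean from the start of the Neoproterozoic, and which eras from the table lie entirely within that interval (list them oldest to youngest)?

The Neoarchean closes at 2500 Ma and the Neoproterozoic opens at 1000 Ma, so the interval is 2500 − 1000 = 1500 Myr.
An era fits inside if it starts at or after 2500 Ma and ends at or before 1000 Ma; oldest first that gives Paleoproterozoic, Mesoproterozoic.

1500 million years; Paleoproterozoic, Mesoproterozoic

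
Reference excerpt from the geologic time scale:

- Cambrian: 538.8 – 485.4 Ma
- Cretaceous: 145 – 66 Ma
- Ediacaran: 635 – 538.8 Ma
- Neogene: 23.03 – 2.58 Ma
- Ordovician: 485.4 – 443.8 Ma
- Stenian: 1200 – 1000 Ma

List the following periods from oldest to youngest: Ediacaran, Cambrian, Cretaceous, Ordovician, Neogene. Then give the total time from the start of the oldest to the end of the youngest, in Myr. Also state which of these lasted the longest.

Start ages (Ma): Ediacaran 635, Cambrian 538.8, Ordovician 485.4, Cretaceous 145, Neogene 23.03.
Ordered oldest to youngest: Ediacaran, Cambrian, Ordovician, Cretaceous, Neogene.
Span = 635 − 2.58 = 632.42 Myr.
Durations: Cambrian 53.4, Cretaceous 79, Ediacaran 96.2, Neogene 20.45, Ordovician 41.6 → longest is Ediacaran (96.2 Myr).

Ediacaran → Cambrian → Ordovician → Cretaceous → Neogene; total span 632.42 Myr; longest is Ediacaran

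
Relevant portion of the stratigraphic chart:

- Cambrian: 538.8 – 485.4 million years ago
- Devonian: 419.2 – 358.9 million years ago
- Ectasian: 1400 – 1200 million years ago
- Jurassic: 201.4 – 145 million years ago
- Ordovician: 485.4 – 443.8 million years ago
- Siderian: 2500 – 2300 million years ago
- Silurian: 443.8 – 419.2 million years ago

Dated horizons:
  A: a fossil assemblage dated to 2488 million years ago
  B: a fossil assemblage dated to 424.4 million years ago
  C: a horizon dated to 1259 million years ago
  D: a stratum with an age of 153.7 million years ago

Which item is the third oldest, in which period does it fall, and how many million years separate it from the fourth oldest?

B, in the Silurian; 270.7 million years to D

Larger Ma means older, so oldest first: A 2488 > C 1259 > B 424.4 > D 153.7.
Counting 3 along gives B (424.4 Ma); the excerpt puts that inside the Silurian, 443.8–419.2 Ma.
Next in line is D (153.7 Ma), and 424.4 − 153.7 = 270.7 Myr.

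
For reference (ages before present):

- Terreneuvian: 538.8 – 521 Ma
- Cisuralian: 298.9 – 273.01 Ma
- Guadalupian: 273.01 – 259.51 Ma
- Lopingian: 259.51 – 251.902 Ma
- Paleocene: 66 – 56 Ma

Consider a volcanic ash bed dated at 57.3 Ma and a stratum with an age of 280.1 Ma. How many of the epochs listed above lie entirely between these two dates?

280.1 Ma sits inside the Cisuralian (298.9–273.01) and 57.3 Ma inside the Paleocene (66–56); neither of those is wholly between the two dates.
The listed epochs lying completely between them are Guadalupian, Lopingian — 2 in all.

2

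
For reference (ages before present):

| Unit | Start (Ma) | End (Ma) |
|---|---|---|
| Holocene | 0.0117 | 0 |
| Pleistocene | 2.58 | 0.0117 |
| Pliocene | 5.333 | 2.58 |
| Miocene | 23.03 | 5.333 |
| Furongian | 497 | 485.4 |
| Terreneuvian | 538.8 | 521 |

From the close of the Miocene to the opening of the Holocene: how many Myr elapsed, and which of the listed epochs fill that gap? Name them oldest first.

5.3213 million years; Pliocene, Pleistocene

End of Miocene = 5.333 Ma; start of Holocene = 0.0117 Ma.
Gap = 5.333 − 0.0117 = 5.3213 Myr.
Epochs wholly inside 5.333–0.0117 Ma: Pliocene (5.333–2.58), Pleistocene (2.58–0.0117).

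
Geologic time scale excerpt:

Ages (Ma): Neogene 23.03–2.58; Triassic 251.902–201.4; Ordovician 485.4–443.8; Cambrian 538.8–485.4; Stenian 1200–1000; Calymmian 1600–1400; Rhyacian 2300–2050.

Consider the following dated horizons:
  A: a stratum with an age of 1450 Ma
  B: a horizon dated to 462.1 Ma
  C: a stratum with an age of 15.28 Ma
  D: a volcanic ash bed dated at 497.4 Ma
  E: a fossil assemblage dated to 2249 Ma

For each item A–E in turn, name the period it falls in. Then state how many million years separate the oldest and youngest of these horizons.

A: 1450 Ma lies in 1600–1400 Ma, so Calymmian.
B: 462.1 Ma lies in 485.4–443.8 Ma, so Ordovician.
C: 15.28 Ma lies in 23.03–2.58 Ma, so Neogene.
D: 497.4 Ma lies in 538.8–485.4 Ma, so Cambrian.
E: 2249 Ma lies in 2300–2050 Ma, so Rhyacian.
Oldest = 2249 Ma, youngest = 15.28 Ma → span 2233.72 Myr.

A — Calymmian; B — Ordovician; C — Neogene; D — Cambrian; E — Rhyacian; span 2233.72 million years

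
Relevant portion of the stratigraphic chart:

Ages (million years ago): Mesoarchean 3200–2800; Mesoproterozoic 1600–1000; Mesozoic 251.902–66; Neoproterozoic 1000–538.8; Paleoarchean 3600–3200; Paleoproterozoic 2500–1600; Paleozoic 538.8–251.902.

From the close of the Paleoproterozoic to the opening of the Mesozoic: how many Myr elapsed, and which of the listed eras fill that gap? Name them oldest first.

The Paleoproterozoic closes at 1600 Ma and the Mesozoic opens at 251.902 Ma, so the interval is 1600 − 251.902 = 1348.098 Myr.
An era fits inside if it starts at or after 1600 Ma and ends at or before 251.902 Ma; oldest first that gives Mesoproterozoic, Neoproterozoic, Paleozoic.

1348.098 million years; Mesoproterozoic, Neoproterozoic, Paleozoic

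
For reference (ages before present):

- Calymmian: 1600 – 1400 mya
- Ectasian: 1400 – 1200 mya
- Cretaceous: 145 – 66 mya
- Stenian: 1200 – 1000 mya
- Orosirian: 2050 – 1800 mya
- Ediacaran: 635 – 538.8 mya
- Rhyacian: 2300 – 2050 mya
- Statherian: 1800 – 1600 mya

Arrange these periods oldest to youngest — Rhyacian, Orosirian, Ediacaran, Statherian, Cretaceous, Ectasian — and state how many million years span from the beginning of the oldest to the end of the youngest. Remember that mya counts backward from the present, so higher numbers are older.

From the excerpt: Rhyacian 2300–2050; Orosirian 2050–1800; Ediacaran 635–538.8; Statherian 1800–1600; Cretaceous 145–66; Ectasian 1400–1200 (Ma).
Larger Ma is earlier, so the oldest is Rhyacian and the youngest is Cretaceous; oldest to youngest: Rhyacian, Orosirian, Statherian, Ectasian, Ediacaran, Cretaceous.
Oldest start 2300 minus youngest end 66 gives 2234 Myr overall.

Rhyacian, Orosirian, Statherian, Ectasian, Ediacaran, Cretaceous; total span 2234 Myr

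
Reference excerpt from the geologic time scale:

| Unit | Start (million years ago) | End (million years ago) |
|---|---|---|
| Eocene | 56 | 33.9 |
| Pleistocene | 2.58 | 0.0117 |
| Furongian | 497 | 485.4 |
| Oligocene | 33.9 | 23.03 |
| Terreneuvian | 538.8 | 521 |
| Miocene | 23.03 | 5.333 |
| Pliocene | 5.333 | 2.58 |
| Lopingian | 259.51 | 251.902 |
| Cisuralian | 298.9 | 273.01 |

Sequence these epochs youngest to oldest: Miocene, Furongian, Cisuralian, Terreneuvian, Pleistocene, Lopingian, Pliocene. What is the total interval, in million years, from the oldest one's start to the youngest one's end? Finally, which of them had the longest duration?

Pleistocene, Pliocene, Miocene, Lopingian, Cisuralian, Furongian, Terreneuvian; total span 538.7883 Myr; longest is Cisuralian

From the excerpt: Miocene 23.03–5.333; Furongian 497–485.4; Cisuralian 298.9–273.01; Terreneuvian 538.8–521; Pleistocene 2.58–0.0117; Lopingian 259.51–251.902; Pliocene 5.333–2.58 (Ma).
Larger Ma is earlier, so the oldest is Terreneuvian and the youngest is Pleistocene; youngest to oldest: Pleistocene, Pliocene, Miocene, Lopingian, Cisuralian, Furongian, Terreneuvian.
Oldest start 538.8 minus youngest end 0.0117 gives 538.7883 Myr overall.
Individual lengths (start − end): Lopingian 7.608; Furongian 11.6; Cisuralian 25.89; Pleistocene 2.5683; Terreneuvian 17.8; Pliocene 2.753; Miocene 17.697. The largest is Cisuralian at 25.89 Myr.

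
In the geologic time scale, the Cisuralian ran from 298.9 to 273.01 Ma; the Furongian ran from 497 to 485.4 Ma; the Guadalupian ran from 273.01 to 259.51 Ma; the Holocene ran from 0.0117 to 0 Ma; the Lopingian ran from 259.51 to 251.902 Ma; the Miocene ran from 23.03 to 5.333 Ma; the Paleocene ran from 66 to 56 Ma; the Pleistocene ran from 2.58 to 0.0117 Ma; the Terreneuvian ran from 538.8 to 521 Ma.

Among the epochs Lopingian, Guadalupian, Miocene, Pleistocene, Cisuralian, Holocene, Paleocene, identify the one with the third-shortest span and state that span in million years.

Lopingian, 7.608 million years

Durations: Lopingian 7.608; Guadalupian 13.5; Miocene 17.697; Pleistocene 2.5683; Cisuralian 25.89; Holocene 0.0117; Paleocene 10 Myr.
Sorted shortest-first: Holocene (0.0117), Pleistocene (2.5683), Lopingian (7.608), Paleocene (10), Guadalupian (13.5), Miocene (17.697), Cisuralian (25.89).
The third shortest is Lopingian at 7.608 Myr.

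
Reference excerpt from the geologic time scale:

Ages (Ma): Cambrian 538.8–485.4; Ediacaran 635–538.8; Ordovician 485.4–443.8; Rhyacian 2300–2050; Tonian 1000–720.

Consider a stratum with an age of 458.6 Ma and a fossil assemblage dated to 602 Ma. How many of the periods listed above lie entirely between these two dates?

1

The older date is 602 Ma and the younger is 458.6 Ma.
Periods with start < 602 and end > 458.6 Ma: Cambrian (538.8–485.4).
That is 1 complete period.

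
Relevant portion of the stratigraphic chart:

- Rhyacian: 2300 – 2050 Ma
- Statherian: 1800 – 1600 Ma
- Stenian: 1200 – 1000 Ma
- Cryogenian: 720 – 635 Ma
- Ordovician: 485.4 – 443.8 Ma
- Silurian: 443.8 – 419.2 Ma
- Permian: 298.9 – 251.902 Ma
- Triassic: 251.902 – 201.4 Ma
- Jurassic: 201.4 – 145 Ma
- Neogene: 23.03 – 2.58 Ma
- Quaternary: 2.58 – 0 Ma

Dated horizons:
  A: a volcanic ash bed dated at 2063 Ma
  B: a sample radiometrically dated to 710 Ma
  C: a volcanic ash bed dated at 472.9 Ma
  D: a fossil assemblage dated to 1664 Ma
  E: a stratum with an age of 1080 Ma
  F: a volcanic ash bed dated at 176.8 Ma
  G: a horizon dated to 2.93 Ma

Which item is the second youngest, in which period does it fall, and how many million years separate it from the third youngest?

F, in the Jurassic; 296.1 million years to C

Sorted youngest-first by Ma: G (2.93), F (176.8), C (472.9), B (710), E (1080), D (1664), A (2063).
The second youngest is F at 176.8 Ma, which lies in 201.4–145 Ma: the Jurassic.
The third youngest is C at 472.9 Ma; separation = |176.8 − 472.9| = 296.1 Myr.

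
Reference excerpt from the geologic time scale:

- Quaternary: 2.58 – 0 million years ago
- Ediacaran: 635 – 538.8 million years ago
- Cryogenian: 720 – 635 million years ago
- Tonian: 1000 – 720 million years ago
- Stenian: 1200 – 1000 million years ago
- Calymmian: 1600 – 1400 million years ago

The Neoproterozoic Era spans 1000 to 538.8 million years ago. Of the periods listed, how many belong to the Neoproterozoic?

3

Periods inside 1000–538.8 Ma: Tonian, Cryogenian, Ediacaran — 3 in total.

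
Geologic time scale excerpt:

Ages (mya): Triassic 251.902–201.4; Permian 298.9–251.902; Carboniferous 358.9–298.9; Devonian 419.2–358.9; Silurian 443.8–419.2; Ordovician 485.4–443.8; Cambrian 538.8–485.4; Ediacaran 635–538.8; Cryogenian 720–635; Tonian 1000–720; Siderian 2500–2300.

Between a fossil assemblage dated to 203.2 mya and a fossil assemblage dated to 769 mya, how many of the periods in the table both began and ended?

769 Ma sits inside the Tonian (1000–720) and 203.2 Ma inside the Triassic (251.902–201.4); neither of those is wholly between the two dates.
The listed periods lying completely between them are Cryogenian, Ediacaran, Cambrian, Ordovician, Silurian, Devonian, Carboniferous, Permian — 8 in all.

8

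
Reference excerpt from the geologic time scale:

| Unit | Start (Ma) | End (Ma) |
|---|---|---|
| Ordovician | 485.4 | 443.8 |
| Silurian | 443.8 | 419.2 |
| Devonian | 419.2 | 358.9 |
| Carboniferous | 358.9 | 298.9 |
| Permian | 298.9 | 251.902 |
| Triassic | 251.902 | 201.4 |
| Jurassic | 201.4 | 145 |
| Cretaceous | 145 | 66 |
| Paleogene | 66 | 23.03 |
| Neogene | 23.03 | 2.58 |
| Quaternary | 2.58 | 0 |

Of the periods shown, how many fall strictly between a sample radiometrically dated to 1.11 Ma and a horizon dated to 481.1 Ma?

9

The older date is 481.1 Ma and the younger is 1.11 Ma.
Periods with start < 481.1 and end > 1.11 Ma: Silurian (443.8–419.2), Devonian (419.2–358.9), Carboniferous (358.9–298.9), Permian (298.9–251.902), Triassic (251.902–201.4), Jurassic (201.4–145), Cretaceous (145–66), Paleogene (66–23.03), Neogene (23.03–2.58).
That is 9 complete periods.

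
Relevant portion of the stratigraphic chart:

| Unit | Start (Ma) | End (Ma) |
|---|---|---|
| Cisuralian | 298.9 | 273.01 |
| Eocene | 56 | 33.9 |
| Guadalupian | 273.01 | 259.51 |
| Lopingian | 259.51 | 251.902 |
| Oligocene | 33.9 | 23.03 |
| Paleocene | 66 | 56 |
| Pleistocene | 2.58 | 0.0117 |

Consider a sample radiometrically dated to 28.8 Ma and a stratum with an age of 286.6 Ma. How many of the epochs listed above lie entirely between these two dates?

The older date is 286.6 Ma and the younger is 28.8 Ma.
Epochs with start < 286.6 and end > 28.8 Ma: Guadalupian (273.01–259.51), Lopingian (259.51–251.902), Paleocene (66–56), Eocene (56–33.9).
That is 4 complete epochs.

4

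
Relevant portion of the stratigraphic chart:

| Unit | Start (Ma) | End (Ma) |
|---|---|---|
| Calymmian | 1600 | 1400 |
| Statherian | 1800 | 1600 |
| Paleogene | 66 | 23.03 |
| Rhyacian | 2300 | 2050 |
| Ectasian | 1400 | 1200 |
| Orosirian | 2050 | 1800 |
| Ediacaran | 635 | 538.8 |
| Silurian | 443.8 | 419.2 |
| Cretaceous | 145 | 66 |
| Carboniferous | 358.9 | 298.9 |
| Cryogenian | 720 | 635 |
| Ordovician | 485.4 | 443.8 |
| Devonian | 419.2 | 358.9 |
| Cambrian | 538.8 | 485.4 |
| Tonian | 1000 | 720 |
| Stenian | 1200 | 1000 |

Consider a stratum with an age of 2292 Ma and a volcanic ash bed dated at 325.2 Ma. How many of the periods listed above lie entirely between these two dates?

12

2292 Ma sits inside the Rhyacian (2300–2050) and 325.2 Ma inside the Carboniferous (358.9–298.9); neither of those is wholly between the two dates.
The listed periods lying completely between them are Orosirian, Statherian, Calymmian, Ectasian, Stenian, Tonian, Cryogenian, Ediacaran, Cambrian, Ordovician, Silurian, Devonian — 12 in all.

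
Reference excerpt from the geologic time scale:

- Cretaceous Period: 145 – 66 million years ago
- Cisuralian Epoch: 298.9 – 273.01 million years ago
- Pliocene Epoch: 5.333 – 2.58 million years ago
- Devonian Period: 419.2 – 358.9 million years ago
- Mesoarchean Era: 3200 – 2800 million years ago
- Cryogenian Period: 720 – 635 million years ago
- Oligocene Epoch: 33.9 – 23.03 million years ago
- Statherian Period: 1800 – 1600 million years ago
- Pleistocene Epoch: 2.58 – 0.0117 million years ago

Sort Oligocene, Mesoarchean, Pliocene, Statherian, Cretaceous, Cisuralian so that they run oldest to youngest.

Mesoarchean, then Statherian, then Cisuralian, then Cretaceous, then Oligocene, then Pliocene

Sorting by start age (descending Ma, since larger Ma = older): Mesoarchean began 3200, Statherian began 1800, Cisuralian began 298.9, Cretaceous began 145, Oligocene began 33.9, Pliocene began 5.333.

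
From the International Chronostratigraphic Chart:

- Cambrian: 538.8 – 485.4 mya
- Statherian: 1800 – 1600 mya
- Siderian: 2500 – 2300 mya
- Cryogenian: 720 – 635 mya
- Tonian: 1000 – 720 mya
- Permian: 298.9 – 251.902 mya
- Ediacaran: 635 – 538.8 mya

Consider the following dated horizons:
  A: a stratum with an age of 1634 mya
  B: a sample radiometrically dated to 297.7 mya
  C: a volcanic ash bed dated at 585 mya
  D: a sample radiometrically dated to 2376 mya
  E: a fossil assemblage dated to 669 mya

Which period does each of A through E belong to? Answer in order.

A — Statherian; B — Permian; C — Ediacaran; D — Siderian; E — Cryogenian

A: 1634 Ma lies in 1800–1600 Ma, so Statherian.
B: 297.7 Ma lies in 298.9–251.902 Ma, so Permian.
C: 585 Ma lies in 635–538.8 Ma, so Ediacaran.
D: 2376 Ma lies in 2500–2300 Ma, so Siderian.
E: 669 Ma lies in 720–635 Ma, so Cryogenian.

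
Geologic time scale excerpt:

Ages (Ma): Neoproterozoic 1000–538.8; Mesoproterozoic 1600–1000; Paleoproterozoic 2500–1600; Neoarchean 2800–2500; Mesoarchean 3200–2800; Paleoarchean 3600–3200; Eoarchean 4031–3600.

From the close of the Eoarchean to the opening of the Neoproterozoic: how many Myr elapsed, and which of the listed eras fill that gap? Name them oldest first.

End of Eoarchean = 3600 Ma; start of Neoproterozoic = 1000 Ma.
Gap = 3600 − 1000 = 2600 Myr.
Eras wholly inside 3600–1000 Ma: Paleoarchean (3600–3200), Mesoarchean (3200–2800), Neoarchean (2800–2500), Paleoproterozoic (2500–1600), Mesoproterozoic (1600–1000).

2600 million years; Paleoarchean, Mesoarchean, Neoarchean, Paleoproterozoic, Mesoproterozoic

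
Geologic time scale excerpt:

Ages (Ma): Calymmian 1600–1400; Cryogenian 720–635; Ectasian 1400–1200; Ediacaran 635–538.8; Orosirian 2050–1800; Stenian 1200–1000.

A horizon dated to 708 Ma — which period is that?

Cryogenian

708 Ma lies between 720 and 635 Ma, so it falls in the Cryogenian.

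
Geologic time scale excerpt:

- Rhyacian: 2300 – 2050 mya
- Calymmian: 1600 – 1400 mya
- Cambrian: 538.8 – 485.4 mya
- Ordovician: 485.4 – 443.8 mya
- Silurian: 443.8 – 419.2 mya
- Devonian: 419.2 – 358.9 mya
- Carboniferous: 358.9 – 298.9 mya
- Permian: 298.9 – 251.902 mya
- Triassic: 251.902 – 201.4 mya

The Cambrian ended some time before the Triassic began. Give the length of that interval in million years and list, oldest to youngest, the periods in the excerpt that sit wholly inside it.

The Cambrian closes at 485.4 Ma and the Triassic opens at 251.902 Ma, so the interval is 485.4 − 251.902 = 233.498 Myr.
A period fits inside if it starts at or after 485.4 Ma and ends at or before 251.902 Ma; oldest first that gives Ordovician, Silurian, Devonian, Carboniferous, Permian.

233.498 million years; Ordovician, Silurian, Devonian, Carboniferous, Permian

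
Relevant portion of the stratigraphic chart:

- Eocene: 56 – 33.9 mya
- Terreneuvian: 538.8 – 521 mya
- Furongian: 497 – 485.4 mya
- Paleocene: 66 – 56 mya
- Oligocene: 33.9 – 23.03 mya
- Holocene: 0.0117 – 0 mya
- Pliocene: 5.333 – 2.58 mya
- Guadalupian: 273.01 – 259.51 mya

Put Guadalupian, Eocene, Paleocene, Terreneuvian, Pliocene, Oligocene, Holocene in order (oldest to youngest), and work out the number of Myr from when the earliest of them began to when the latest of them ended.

Terreneuvian → Guadalupian → Paleocene → Eocene → Oligocene → Pliocene → Holocene; total span 538.8 Myr

Start ages (Ma): Terreneuvian 538.8, Guadalupian 273.01, Paleocene 66, Eocene 56, Oligocene 33.9, Pliocene 5.333, Holocene 0.0117.
Ordered oldest to youngest: Terreneuvian, Guadalupian, Paleocene, Eocene, Oligocene, Pliocene, Holocene.
Span = 538.8 − 0 = 538.8 Myr.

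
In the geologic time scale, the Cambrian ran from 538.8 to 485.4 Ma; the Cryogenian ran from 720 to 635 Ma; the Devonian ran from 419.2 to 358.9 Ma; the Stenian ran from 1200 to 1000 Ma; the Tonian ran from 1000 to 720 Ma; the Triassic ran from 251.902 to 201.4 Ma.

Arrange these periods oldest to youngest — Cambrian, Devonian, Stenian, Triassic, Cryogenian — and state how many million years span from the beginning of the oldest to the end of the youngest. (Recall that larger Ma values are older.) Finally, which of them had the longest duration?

Stenian → Cryogenian → Cambrian → Devonian → Triassic; total span 998.6 Myr; longest is Stenian

Start ages (Ma): Stenian 1200, Cryogenian 720, Cambrian 538.8, Devonian 419.2, Triassic 251.902.
Ordered oldest to youngest: Stenian, Cryogenian, Cambrian, Devonian, Triassic.
Span = 1200 − 201.4 = 998.6 Myr.
Durations: Stenian 200, Devonian 60.3, Cryogenian 85, Triassic 50.502, Cambrian 53.4 → longest is Stenian (200 Myr).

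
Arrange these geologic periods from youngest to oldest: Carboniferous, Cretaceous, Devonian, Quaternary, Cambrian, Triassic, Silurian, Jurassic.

Quaternary, Cretaceous, Jurassic, Triassic, Carboniferous, Devonian, Silurian, Cambrian

Group by era (each group listed oldest first) — Paleozoic: Cambrian, Silurian, Devonian, Carboniferous; Mesozoic: Triassic, Jurassic, Cretaceous; Cenozoic: Quaternary. The eras run Paleozoic → Mesozoic → Cenozoic. Concatenating the groups in that era order and then reversing gives youngest to oldest.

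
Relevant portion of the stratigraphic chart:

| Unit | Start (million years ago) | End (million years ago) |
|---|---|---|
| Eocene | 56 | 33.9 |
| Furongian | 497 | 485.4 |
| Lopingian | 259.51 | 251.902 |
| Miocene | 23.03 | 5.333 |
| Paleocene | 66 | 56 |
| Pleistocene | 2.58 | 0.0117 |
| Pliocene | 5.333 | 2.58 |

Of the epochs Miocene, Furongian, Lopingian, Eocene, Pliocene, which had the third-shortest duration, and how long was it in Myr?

Furongian, 11.6 million years

Durations: Miocene 17.697; Furongian 11.6; Lopingian 7.608; Eocene 22.1; Pliocene 2.753 Myr.
Sorted shortest-first: Pliocene (2.753), Lopingian (7.608), Furongian (11.6), Miocene (17.697), Eocene (22.1).
The third shortest is Furongian at 11.6 Myr.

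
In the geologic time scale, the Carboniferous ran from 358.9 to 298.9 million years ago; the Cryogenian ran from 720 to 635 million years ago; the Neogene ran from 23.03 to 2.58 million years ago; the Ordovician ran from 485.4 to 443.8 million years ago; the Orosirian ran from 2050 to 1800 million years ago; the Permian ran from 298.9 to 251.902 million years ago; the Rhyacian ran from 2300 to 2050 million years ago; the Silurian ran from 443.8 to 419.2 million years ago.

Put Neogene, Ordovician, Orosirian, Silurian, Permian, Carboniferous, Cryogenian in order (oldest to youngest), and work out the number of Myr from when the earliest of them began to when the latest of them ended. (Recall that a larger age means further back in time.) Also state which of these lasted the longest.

Start ages (Ma): Orosirian 2050, Cryogenian 720, Ordovician 485.4, Silurian 443.8, Carboniferous 358.9, Permian 298.9, Neogene 23.03.
Ordered oldest to youngest: Orosirian, Cryogenian, Ordovician, Silurian, Carboniferous, Permian, Neogene.
Span = 2050 − 2.58 = 2047.42 Myr.
Durations: Ordovician 41.6, Neogene 20.45, Carboniferous 60, Cryogenian 85, Orosirian 250, Silurian 24.6, Permian 46.998 → longest is Orosirian (250 Myr).

Orosirian, Cryogenian, Ordovician, Silurian, Carboniferous, Permian, Neogene; total span 2047.42 Myr; longest is Orosirian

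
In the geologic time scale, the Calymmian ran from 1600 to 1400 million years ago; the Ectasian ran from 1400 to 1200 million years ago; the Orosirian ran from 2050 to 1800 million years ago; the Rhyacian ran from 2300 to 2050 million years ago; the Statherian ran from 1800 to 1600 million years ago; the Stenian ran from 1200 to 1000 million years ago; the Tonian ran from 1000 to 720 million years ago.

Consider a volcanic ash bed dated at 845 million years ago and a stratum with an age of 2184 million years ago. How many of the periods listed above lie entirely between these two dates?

The older date is 2184 Ma and the younger is 845 Ma.
Periods with start < 2184 and end > 845 Ma: Orosirian (2050–1800), Statherian (1800–1600), Calymmian (1600–1400), Ectasian (1400–1200), Stenian (1200–1000).
That is 5 complete periods.

5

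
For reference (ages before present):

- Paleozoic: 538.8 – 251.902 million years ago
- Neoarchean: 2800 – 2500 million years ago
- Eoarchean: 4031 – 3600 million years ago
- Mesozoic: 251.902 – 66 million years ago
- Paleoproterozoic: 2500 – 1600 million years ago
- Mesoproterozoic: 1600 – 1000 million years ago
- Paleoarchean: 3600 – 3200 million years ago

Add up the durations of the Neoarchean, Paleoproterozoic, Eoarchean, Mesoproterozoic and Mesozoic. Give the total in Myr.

Duration is start − end for each: (2800 − 2500) + (2500 − 1600) + (4031 − 3600) + (1600 − 1000) + (251.902 − 66).
That is 300 + 900 + 431 + 600 + 185.902, which totals 2416.902 million years.

2416.902 million years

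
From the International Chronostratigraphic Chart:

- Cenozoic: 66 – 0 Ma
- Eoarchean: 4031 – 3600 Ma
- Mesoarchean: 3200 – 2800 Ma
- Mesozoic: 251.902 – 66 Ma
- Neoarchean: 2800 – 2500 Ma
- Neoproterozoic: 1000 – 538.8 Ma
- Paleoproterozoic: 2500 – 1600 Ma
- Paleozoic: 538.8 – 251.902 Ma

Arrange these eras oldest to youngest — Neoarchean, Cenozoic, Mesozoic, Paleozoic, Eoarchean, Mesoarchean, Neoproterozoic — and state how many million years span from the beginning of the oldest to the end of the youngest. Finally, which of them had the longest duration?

Start ages (Ma): Eoarchean 4031, Mesoarchean 3200, Neoarchean 2800, Neoproterozoic 1000, Paleozoic 538.8, Mesozoic 251.902, Cenozoic 66.
Ordered oldest to youngest: Eoarchean, Mesoarchean, Neoarchean, Neoproterozoic, Paleozoic, Mesozoic, Cenozoic.
Span = 4031 − 0 = 4031 Myr.
Durations: Mesoarchean 400, Mesozoic 185.902, Eoarchean 431, Paleozoic 286.898, Cenozoic 66, Neoarchean 300, Neoproterozoic 461.2 → longest is Neoproterozoic (461.2 Myr).

Eoarchean → Mesoarchean → Neoarchean → Neoproterozoic → Paleozoic → Mesozoic → Cenozoic; total span 4031 Myr; longest is Neoproterozoic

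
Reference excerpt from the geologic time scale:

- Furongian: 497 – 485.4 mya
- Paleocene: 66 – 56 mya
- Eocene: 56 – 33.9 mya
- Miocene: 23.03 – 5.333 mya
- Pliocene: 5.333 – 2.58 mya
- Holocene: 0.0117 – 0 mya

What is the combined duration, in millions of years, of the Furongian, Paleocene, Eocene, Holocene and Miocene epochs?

Each duration: Furongian = 11.6; Paleocene = 10; Eocene = 22.1; Holocene = 0.0117; Miocene = 17.697.
Sum: 11.6 + 10 + 22.1 + 0.0117 + 17.697 = 61.4087 Myr.

61.4087 million years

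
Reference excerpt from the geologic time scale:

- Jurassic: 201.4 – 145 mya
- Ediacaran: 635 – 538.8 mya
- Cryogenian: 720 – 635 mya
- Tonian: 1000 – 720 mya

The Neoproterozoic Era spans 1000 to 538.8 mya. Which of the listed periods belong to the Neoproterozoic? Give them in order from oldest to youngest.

Periods with both bounds inside 1000–538.8 Ma: Tonian (1000–720), Cryogenian (720–635), Ediacaran (635–538.8).

Tonian, Cryogenian, Ediacaran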